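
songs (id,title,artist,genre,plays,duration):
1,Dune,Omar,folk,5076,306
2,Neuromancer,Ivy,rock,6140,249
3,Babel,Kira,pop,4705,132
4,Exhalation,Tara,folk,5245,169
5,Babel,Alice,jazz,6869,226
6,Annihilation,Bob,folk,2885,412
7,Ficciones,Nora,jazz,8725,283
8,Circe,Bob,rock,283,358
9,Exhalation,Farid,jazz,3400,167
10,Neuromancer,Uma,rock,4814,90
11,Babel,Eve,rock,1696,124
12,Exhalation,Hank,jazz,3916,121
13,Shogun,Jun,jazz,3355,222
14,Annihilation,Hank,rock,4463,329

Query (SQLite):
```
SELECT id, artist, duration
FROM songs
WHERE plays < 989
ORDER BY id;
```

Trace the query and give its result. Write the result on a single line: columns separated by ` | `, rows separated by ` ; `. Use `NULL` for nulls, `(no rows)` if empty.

plays < 989: ids {8}

8 | Bob | 358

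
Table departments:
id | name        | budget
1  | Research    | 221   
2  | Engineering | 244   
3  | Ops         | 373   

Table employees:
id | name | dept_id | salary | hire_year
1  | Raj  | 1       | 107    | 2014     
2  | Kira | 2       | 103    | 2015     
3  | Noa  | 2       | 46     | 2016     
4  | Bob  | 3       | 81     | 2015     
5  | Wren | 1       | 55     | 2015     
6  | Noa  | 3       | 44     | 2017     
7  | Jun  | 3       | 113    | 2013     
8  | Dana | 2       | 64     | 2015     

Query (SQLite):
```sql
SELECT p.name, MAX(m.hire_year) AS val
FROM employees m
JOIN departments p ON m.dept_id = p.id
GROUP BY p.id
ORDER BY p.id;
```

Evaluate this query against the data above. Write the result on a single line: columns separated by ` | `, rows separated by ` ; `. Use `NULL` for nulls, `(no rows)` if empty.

Join each employees row to its departments via dept_id.
Group joined rows by departments.id; compute MAX(m.hire_year) per group.
  1: ids {1, 5} → MAX(m.hire_year)=2015
  2: ids {2, 3, 8} → MAX(m.hire_year)=2016
  3: ids {4, 6, 7} → MAX(m.hire_year)=2017

Research | 2015 ; Engineering | 2016 ; Ops | 2017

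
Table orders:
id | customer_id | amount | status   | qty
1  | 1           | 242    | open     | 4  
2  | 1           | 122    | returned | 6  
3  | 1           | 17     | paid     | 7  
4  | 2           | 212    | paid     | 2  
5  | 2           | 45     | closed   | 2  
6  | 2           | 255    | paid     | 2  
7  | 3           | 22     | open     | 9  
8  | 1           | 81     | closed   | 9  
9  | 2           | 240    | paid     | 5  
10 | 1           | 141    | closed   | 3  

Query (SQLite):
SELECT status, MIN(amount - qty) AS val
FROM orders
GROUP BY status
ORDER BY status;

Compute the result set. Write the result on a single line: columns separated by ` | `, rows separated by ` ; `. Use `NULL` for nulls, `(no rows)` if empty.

For each row compute amount - qty.
Group by status; take MIN of the expression per group.
  closed: ids {5, 8, 10} → MIN(amount - qty)=43
  open: ids {1, 7} → MIN(amount - qty)=13
  paid: ids {3, 4, 6, 9} → MIN(amount - qty)=10
  returned: ids {2} → MIN(amount - qty)=116

closed | 43 ; open | 13 ; paid | 10 ; returned | 116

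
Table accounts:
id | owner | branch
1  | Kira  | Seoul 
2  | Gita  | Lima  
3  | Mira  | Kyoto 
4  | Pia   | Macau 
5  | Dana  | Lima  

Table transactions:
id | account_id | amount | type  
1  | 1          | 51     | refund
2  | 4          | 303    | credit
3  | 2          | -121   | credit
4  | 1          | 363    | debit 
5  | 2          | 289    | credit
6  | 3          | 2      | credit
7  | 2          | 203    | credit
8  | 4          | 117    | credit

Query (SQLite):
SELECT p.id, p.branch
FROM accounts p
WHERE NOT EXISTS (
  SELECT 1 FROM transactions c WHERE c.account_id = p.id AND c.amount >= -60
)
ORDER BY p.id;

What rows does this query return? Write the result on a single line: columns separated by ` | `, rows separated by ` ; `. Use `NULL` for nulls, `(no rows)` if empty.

For each accounts row, check whether any transactions with matching account_id has amount >= -60.
Keep rows where that is false.

5 | Lima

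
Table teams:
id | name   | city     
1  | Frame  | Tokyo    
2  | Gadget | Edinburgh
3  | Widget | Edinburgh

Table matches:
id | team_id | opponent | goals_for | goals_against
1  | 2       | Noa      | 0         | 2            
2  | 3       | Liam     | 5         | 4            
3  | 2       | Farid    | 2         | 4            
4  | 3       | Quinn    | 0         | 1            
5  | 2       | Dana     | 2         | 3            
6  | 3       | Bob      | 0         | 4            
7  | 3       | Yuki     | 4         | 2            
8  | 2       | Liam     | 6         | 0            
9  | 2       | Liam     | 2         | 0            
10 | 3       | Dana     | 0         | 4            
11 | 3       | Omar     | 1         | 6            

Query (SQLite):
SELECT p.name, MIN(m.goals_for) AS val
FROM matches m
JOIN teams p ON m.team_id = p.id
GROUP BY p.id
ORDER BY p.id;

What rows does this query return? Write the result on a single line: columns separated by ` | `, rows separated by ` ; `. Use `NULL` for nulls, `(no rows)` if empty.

Gadget | 0 ; Widget | 0

Join each matches row to its teams via team_id.
Group joined rows by teams.id; compute MIN(m.goals_for) per group.
  2: ids {1, 3, 5, 8, 9} → MIN(m.goals_for)=0
  3: ids {2, 4, 6, 7, 10, 11} → MIN(m.goals_for)=0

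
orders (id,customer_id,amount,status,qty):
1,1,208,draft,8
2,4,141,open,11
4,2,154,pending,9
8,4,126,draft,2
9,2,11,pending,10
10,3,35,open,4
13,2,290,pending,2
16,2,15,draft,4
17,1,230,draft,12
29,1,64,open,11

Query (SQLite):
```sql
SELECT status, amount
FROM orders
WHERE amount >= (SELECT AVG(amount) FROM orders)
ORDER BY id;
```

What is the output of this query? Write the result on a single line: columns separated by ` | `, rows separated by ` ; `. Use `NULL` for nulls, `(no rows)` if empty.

draft | 208 ; open | 141 ; pending | 154 ; pending | 290 ; draft | 230

Scalar subquery: AVG(amount) over all orders rows = 127.4.
Keep rows where amount >= that value.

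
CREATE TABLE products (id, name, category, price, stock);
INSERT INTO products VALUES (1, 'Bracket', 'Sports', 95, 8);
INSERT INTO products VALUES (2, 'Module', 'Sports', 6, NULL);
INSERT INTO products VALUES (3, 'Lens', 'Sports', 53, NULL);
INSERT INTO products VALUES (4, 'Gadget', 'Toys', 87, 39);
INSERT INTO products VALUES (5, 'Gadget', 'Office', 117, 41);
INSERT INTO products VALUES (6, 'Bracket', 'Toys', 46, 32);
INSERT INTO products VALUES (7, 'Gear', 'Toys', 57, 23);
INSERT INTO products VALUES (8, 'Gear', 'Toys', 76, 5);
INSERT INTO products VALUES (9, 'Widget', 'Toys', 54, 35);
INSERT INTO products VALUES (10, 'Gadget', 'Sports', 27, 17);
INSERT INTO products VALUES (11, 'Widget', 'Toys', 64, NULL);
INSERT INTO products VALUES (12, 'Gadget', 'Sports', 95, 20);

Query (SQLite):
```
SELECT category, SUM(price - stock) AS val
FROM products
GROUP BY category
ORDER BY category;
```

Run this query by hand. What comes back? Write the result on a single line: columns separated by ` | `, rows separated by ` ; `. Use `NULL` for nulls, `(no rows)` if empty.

Office | 76 ; Sports | 172 ; Toys | 186

For each row compute price - stock.
Group by category; take SUM of the expression per group.
  Office: ids {5} → SUM(price - stock)=76
  Sports: ids {1, 2, 3, 10, 12} → SUM(price - stock)=172
  Toys: ids {4, 6, 7, 8, 9, 11} → SUM(price - stock)=186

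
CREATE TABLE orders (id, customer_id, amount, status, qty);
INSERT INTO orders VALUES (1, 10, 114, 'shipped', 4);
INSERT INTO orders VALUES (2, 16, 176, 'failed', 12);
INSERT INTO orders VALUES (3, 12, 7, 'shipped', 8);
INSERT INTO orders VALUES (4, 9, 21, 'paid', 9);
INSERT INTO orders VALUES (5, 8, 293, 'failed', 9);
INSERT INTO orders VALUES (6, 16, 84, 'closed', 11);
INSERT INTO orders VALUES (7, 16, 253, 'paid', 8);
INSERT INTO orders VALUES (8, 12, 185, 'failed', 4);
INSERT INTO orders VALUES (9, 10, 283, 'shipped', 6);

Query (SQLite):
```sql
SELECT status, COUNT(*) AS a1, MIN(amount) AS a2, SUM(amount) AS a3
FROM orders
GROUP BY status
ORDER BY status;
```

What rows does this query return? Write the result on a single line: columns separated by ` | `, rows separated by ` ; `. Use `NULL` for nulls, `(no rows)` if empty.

Group orders by status.
Per group compute: COUNT(*), MIN(amount), SUM(amount).
  closed: ids {6} → COUNT(*)=1, MIN(amount)=84, SUM(amount)=84
  failed: ids {2, 5, 8} → COUNT(*)=3, MIN(amount)=176, SUM(amount)=654
  paid: ids {4, 7} → COUNT(*)=2, MIN(amount)=21, SUM(amount)=274
  shipped: ids {1, 3, 9} → COUNT(*)=3, MIN(amount)=7, SUM(amount)=404

closed | 1 | 84 | 84 ; failed | 3 | 176 | 654 ; paid | 2 | 21 | 274 ; shipped | 3 | 7 | 404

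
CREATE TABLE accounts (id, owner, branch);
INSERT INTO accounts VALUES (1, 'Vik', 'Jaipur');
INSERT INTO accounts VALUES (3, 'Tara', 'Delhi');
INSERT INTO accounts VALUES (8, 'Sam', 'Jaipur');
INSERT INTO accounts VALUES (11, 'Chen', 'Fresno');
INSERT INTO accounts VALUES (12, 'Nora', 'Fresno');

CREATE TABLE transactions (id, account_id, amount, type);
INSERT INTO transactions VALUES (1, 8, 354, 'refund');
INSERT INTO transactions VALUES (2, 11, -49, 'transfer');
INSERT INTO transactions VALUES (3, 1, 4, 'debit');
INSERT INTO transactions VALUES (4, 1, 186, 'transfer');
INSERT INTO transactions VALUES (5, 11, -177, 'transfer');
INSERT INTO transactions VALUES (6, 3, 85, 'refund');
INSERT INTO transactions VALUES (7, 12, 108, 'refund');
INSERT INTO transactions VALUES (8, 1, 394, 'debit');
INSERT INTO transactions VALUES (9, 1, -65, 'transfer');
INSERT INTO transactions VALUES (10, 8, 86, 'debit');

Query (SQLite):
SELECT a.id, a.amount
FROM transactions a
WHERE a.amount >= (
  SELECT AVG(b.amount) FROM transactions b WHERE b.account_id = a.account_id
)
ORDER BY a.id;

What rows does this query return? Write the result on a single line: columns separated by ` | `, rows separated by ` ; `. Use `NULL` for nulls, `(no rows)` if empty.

1 | 354 ; 2 | -49 ; 4 | 186 ; 6 | 85 ; 7 | 108 ; 8 | 394

For each transactions row a, compute AVG(amount) over rows sharing a.account_id.
Keep row a if a.amount >= that per-group AVG.
  account_id=1: AVG(amount) = 129.75
  account_id=3: AVG(amount) = 85.0
  account_id=8: AVG(amount) = 220.0
  account_id=11: AVG(amount) = -113.0
  account_id=12: AVG(amount) = 108.0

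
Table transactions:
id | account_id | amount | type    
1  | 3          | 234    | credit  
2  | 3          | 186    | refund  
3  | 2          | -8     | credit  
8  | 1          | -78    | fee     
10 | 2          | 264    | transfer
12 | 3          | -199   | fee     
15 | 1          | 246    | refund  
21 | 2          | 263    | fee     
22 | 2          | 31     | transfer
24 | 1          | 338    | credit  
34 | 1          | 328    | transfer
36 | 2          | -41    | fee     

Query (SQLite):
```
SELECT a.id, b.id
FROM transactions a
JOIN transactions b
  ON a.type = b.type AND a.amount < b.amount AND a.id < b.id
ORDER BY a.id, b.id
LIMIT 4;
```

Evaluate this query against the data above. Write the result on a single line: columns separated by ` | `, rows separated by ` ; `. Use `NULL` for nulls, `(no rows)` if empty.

Pairs (a,b) with same type, a.amount < b.amount, a.id < b.id.
type groups: credit:{1,3,24} fee:{8,12,21,36} refund:{2,15} transfer:{10,22,34}
Ordered by (a.id, b.id); first 4.

1 | 24 ; 2 | 15 ; 3 | 24 ; 8 | 21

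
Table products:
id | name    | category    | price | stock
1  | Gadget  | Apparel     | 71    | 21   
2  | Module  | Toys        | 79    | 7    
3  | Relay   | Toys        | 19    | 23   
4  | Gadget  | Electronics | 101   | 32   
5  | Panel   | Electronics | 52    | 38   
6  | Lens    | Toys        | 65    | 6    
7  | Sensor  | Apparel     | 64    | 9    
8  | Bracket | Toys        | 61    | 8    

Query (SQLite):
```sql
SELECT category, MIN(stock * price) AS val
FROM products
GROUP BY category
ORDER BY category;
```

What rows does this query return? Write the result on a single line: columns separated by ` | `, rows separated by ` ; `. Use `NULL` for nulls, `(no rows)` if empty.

Apparel | 576 ; Electronics | 1976 ; Toys | 390

For each row compute stock * price.
Group by category; take MIN of the expression per group.
  Apparel: ids {1, 7} → MIN(stock * price)=576
  Electronics: ids {4, 5} → MIN(stock * price)=1976
  Toys: ids {2, 3, 6, 8} → MIN(stock * price)=390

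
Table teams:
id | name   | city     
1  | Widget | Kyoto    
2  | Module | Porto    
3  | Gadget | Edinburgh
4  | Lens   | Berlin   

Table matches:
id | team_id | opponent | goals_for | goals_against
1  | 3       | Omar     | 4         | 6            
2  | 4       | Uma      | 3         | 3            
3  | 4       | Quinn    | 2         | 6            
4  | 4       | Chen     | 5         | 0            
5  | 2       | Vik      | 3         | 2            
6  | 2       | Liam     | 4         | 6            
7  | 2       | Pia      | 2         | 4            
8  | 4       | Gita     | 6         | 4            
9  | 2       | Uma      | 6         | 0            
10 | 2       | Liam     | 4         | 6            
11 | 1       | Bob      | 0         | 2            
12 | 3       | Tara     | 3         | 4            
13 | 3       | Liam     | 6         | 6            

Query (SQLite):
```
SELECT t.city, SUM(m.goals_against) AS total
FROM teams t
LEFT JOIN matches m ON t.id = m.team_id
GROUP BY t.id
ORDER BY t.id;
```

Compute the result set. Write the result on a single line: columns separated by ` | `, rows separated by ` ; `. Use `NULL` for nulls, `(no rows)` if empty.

Kyoto | 2 ; Porto | 18 ; Edinburgh | 16 ; Berlin | 13

LEFT JOIN keeps every teams row; unmatched ones get NULL for matches columns.
Group by teams.id and compute SUM(m.goals_against). SUM over an all-NULL group is NULL.
  1: ids {11} → SUM(m.goals_against)=2
  2: ids {5, 6, 7, 9, 10} → SUM(m.goals_against)=18
  3: ids {1, 12, 13} → SUM(m.goals_against)=16
  4: ids {2, 3, 4, 8} → SUM(m.goals_against)=13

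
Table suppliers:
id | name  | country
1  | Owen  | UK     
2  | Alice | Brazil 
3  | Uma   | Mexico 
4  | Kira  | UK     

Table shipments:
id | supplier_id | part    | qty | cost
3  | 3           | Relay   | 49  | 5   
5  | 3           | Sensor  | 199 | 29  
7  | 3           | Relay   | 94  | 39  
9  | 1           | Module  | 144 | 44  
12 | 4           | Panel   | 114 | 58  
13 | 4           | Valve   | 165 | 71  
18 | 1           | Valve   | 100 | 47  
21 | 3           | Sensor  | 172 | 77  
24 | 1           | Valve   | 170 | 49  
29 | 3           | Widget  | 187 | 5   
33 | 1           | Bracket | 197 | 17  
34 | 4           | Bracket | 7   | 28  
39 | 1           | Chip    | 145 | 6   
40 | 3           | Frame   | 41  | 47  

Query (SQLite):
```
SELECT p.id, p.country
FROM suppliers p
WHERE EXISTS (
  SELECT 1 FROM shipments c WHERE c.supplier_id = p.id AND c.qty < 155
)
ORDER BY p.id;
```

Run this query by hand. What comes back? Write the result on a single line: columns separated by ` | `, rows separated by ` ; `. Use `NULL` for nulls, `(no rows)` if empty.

For each suppliers row, check whether any shipments with matching supplier_id has qty < 155.
Keep rows where that is true.

1 | UK ; 3 | Mexico ; 4 | UK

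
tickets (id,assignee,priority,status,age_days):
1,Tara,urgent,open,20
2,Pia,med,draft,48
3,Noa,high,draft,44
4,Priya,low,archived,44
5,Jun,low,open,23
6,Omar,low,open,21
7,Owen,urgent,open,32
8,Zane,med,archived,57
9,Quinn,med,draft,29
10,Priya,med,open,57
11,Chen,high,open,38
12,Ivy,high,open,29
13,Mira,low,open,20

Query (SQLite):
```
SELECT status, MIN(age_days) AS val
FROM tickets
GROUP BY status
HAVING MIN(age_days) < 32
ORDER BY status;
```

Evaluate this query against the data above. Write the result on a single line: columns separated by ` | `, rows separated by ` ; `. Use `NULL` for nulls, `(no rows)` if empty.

Partition tickets by status; compute MIN(age_days) within each group.
HAVING: keep groups where MIN(age_days) < 32.
  archived: ids {4, 8} → MIN(age_days)=44
  draft: ids {2, 3, 9} → MIN(age_days)=29
  open: ids {1, 5, 6, 7, 10, 11, 12, 13} → MIN(age_days)=20

draft | 29 ; open | 20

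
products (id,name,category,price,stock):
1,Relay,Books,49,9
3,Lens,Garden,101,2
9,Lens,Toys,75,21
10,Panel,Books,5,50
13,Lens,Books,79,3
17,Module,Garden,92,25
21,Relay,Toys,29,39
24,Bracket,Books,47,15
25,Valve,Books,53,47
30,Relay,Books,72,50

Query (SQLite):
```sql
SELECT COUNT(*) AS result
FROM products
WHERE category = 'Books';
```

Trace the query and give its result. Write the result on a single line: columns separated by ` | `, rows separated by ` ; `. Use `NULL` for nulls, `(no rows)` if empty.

6

Rows where category='Books' → price values: [49, 5, 79, 47, 53, 72].
COUNT(*) counts rows → 6.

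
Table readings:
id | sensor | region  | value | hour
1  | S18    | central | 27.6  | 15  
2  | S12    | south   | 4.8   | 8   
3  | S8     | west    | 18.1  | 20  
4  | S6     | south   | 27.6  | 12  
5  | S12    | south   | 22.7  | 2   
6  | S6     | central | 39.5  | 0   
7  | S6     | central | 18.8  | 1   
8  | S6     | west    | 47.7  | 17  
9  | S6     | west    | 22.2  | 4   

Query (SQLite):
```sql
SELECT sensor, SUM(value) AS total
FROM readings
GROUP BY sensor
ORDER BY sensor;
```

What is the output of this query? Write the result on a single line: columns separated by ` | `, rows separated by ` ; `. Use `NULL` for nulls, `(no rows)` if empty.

Partition readings by sensor; compute SUM(value) within each group.
  S12: ids {2, 5} → SUM(value)=27.5
  S18: ids {1} → SUM(value)=27.6
  S6: ids {4, 6, 7, 8, 9} → SUM(value)=155.8
  S8: ids {3} → SUM(value)=18.1

S12 | 27.5 ; S18 | 27.6 ; S6 | 155.8 ; S8 | 18.1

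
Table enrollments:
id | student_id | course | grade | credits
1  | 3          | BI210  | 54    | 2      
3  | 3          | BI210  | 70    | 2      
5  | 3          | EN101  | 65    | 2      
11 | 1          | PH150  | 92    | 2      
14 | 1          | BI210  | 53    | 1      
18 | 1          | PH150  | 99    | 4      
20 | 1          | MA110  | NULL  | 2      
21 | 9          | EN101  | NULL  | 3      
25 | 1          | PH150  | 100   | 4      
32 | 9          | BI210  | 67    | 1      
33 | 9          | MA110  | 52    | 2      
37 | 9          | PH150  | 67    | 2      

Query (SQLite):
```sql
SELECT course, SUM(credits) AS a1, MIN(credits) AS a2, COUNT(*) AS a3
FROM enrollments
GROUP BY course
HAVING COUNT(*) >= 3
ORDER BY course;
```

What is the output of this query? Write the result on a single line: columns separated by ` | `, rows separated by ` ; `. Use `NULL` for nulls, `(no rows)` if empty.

Group enrollments by course.
Per group compute: SUM(credits), MIN(credits), COUNT(*).
HAVING: drop groups with fewer than 3 rows.
  BI210: ids {1, 3, 14, 32} → SUM(credits)=6, MIN(credits)=1, COUNT(*)=4
  EN101: ids {5, 21} → SUM(credits)=5, MIN(credits)=2, COUNT(*)=2
  MA110: ids {20, 33} → SUM(credits)=4, MIN(credits)=2, COUNT(*)=2
  PH150: ids {11, 18, 25, 37} → SUM(credits)=12, MIN(credits)=2, COUNT(*)=4

BI210 | 6 | 1 | 4 ; PH150 | 12 | 2 | 4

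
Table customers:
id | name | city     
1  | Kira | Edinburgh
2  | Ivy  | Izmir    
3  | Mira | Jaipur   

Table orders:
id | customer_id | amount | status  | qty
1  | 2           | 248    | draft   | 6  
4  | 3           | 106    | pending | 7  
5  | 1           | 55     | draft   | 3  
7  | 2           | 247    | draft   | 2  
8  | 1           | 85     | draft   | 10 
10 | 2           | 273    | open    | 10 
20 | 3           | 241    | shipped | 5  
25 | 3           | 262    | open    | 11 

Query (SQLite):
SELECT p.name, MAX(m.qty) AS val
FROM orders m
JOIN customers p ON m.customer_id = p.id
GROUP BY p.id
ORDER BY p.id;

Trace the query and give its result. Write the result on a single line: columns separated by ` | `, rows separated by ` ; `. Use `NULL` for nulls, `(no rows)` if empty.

Kira | 10 ; Ivy | 10 ; Mira | 11

Join each orders row to its customers via customer_id.
Group joined rows by customers.id; compute MAX(m.qty) per group.
  1: ids {5, 8} → MAX(m.qty)=10
  2: ids {1, 7, 10} → MAX(m.qty)=10
  3: ids {4, 20, 25} → MAX(m.qty)=11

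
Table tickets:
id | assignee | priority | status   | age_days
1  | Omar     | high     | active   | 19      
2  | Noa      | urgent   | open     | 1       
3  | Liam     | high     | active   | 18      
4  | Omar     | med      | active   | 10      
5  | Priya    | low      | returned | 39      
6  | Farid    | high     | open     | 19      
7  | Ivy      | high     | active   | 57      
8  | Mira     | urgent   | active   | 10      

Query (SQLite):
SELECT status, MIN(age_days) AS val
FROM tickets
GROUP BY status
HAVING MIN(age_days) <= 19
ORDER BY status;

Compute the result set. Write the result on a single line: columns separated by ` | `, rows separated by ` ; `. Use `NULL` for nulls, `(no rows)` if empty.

active | 10 ; open | 1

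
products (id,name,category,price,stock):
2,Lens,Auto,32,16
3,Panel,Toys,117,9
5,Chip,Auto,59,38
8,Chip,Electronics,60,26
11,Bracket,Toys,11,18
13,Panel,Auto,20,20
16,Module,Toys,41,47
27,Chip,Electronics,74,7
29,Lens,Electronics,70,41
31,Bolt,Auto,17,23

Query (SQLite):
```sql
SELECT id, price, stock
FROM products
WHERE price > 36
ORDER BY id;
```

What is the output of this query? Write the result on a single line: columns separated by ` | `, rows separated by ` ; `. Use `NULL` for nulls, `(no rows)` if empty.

price > 36: ids {3, 5, 8, 16, 27, 29}

3 | 117 | 9 ; 5 | 59 | 38 ; 8 | 60 | 26 ; 16 | 41 | 47 ; 27 | 74 | 7 ; 29 | 70 | 41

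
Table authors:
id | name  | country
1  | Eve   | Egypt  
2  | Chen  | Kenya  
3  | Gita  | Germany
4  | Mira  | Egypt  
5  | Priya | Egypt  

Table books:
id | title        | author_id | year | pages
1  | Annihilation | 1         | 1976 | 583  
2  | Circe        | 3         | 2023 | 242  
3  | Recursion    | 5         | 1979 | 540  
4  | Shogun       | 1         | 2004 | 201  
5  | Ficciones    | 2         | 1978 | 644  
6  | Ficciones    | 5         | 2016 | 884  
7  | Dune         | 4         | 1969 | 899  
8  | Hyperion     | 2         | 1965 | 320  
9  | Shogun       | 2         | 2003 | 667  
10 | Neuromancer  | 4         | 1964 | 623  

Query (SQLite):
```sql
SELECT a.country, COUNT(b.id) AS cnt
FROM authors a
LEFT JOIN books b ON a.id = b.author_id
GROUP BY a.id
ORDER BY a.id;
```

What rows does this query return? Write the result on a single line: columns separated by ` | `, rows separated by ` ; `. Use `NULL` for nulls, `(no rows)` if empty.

Egypt | 2 ; Kenya | 3 ; Germany | 1 ; Egypt | 2 ; Egypt | 2

LEFT JOIN keeps every authors row; unmatched ones get NULL for books columns.
Group by authors.id and compute COUNT(b.id). COUNT(col) of an all-NULL group is 0.
  1: ids {1, 4} → COUNT(b.id)=2
  2: ids {5, 8, 9} → COUNT(b.id)=3
  3: ids {2} → COUNT(b.id)=1
  4: ids {7, 10} → COUNT(b.id)=2
  5: ids {3, 6} → COUNT(b.id)=2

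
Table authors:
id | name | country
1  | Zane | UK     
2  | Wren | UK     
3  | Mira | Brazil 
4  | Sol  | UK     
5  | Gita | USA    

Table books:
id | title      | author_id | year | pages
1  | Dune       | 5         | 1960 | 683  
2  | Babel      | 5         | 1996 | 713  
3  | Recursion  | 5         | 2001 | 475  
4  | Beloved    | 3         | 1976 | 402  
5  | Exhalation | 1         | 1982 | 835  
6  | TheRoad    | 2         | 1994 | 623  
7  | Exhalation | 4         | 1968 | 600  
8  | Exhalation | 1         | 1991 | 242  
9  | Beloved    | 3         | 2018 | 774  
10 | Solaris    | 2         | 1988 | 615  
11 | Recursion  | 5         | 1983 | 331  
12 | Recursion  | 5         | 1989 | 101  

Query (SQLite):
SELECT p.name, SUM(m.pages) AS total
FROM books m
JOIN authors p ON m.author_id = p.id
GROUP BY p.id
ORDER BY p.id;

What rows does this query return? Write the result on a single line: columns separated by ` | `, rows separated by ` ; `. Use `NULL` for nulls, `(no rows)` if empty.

Zane | 1077 ; Wren | 1238 ; Mira | 1176 ; Sol | 600 ; Gita | 2303

Join each books row to its authors via author_id.
Group joined rows by authors.id; compute SUM(m.pages) per group.
  1: ids {5, 8} → SUM(m.pages)=1077
  2: ids {6, 10} → SUM(m.pages)=1238
  3: ids {4, 9} → SUM(m.pages)=1176
  4: ids {7} → SUM(m.pages)=600
  5: ids {1, 2, 3, 11, 12} → SUM(m.pages)=2303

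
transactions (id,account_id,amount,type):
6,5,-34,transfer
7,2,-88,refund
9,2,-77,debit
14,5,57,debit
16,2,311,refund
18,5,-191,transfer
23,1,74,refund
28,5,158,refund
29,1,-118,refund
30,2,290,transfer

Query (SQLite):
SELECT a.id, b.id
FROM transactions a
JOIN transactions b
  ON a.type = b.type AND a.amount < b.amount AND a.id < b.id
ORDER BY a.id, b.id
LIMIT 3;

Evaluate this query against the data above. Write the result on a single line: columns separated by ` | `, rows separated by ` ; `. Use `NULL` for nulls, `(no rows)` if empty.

6 | 30 ; 7 | 16 ; 7 | 23

Pairs (a,b) with same type, a.amount < b.amount, a.id < b.id.
type groups: debit:{9,14} refund:{7,16,23,28,29} transfer:{6,18,30}
Ordered by (a.id, b.id); first 3.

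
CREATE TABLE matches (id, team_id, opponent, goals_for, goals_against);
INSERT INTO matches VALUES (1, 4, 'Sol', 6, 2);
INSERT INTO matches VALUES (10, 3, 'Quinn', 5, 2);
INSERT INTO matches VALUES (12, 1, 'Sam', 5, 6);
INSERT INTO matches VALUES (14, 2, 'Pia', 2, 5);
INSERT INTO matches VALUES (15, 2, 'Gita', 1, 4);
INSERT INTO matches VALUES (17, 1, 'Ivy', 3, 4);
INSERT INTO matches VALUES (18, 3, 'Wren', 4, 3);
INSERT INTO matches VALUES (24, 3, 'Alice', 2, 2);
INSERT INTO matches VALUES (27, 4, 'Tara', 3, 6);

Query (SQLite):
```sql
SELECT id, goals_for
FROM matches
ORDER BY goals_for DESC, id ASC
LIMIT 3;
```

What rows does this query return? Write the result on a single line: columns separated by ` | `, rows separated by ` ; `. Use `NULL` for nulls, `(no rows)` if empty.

1 | 6 ; 10 | 5 ; 12 | 5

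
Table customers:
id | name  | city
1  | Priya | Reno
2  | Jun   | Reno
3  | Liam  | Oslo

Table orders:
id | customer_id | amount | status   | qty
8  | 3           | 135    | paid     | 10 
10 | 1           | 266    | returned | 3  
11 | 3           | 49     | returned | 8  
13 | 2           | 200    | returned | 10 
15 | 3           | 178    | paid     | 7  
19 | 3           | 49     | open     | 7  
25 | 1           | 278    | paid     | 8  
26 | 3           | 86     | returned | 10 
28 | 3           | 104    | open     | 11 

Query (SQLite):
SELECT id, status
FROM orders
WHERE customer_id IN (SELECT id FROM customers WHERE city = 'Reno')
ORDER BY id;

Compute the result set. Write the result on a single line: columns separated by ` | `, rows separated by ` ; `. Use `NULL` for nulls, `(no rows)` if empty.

10 | returned ; 13 | returned ; 25 | paid

Inner query: customers.id where city = 'Reno'.
Outer: keep orders rows whose customer_id is in that set.
Inner query → {1, 2}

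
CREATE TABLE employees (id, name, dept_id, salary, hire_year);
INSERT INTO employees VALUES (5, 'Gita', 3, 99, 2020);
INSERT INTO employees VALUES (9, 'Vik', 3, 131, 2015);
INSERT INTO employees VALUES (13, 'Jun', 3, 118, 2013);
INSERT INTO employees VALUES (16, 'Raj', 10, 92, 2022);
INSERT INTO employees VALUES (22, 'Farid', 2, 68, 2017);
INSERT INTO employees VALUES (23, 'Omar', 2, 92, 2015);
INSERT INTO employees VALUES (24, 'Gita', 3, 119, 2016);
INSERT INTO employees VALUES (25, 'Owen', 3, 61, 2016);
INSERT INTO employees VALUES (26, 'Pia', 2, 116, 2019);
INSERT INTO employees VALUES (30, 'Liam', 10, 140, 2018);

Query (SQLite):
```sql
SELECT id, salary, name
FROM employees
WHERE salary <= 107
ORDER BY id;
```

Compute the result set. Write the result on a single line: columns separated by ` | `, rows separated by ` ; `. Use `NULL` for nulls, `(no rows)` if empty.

salary <= 107: ids {5, 16, 22, 23, 25}

5 | 99 | Gita ; 16 | 92 | Raj ; 22 | 68 | Farid ; 23 | 92 | Omar ; 25 | 61 | Owen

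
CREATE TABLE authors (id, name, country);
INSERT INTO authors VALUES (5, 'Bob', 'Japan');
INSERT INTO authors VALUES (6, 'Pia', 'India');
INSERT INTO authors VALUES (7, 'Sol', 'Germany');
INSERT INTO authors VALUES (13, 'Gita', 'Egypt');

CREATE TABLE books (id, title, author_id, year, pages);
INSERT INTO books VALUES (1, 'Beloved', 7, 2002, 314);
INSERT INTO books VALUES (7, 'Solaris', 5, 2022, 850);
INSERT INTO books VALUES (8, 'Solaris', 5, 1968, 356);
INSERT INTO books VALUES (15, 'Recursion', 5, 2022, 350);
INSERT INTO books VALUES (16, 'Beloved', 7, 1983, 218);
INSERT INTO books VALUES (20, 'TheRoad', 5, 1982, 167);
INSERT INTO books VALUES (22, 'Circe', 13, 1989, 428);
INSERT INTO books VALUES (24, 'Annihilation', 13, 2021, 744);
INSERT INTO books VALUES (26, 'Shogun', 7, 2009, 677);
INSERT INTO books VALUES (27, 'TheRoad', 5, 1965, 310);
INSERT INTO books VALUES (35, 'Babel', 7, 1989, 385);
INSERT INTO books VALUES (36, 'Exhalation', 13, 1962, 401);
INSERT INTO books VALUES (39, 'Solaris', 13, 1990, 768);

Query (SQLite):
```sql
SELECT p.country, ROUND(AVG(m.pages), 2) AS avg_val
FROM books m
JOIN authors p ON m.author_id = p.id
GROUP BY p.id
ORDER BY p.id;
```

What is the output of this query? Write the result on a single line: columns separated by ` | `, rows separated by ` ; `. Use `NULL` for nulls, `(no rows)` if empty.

Japan | 406.6 ; Germany | 398.5 ; Egypt | 585.25

Join each books row to its authors via author_id.
Group joined rows by authors.id; compute ROUND(AVG(m.pages), 2) per group.
  5: ids {7, 8, 15, 20, 27} → ROUND(AVG(m.pages), 2)=406.6
  7: ids {1, 16, 26, 35} → ROUND(AVG(m.pages), 2)=398.5
  13: ids {22, 24, 36, 39} → ROUND(AVG(m.pages), 2)=585.25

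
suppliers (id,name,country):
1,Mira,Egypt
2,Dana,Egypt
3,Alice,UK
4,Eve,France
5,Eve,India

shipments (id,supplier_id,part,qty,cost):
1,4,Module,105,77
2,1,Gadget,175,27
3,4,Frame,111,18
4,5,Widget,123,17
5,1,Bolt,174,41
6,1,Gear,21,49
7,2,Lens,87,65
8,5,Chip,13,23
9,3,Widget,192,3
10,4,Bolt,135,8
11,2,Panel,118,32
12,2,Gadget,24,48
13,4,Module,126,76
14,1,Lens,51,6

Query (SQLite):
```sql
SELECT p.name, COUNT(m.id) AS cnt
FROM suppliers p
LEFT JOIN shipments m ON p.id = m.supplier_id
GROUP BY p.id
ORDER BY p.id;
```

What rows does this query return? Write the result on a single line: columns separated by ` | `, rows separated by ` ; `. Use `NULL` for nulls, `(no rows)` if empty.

LEFT JOIN keeps every suppliers row; unmatched ones get NULL for shipments columns.
Group by suppliers.id and compute COUNT(m.id). COUNT(col) of an all-NULL group is 0.
  1: ids {2, 5, 6, 14} → COUNT(m.id)=4
  2: ids {7, 11, 12} → COUNT(m.id)=3
  3: ids {9} → COUNT(m.id)=1
  4: ids {1, 3, 10, 13} → COUNT(m.id)=4
  5: ids {4, 8} → COUNT(m.id)=2

Mira | 4 ; Dana | 3 ; Alice | 1 ; Eve | 4 ; Eve | 2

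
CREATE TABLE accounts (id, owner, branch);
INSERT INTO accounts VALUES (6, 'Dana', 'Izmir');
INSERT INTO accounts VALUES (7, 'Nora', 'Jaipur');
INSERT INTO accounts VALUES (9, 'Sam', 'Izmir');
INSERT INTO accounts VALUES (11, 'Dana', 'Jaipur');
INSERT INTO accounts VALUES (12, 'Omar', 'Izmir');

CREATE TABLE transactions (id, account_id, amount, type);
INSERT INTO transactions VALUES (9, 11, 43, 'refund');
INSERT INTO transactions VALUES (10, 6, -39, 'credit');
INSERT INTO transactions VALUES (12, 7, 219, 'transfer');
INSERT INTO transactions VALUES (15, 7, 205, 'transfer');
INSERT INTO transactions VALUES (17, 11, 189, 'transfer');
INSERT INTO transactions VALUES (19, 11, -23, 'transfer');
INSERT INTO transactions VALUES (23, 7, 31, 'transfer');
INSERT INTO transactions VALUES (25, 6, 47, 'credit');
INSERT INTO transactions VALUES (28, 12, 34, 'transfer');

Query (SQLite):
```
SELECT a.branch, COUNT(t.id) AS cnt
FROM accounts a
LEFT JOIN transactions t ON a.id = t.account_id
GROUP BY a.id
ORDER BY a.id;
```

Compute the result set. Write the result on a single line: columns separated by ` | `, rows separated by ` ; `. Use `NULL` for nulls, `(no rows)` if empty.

LEFT JOIN keeps every accounts row; unmatched ones get NULL for transactions columns.
Group by accounts.id and compute COUNT(t.id). COUNT(col) of an all-NULL group is 0.
  6: ids {10, 25} → COUNT(t.id)=2
  7: ids {12, 15, 23} → COUNT(t.id)=3
  9: ids {—} → COUNT(t.id)=0
  11: ids {9, 17, 19} → COUNT(t.id)=3
  12: ids {28} → COUNT(t.id)=1

Izmir | 2 ; Jaipur | 3 ; Izmir | 0 ; Jaipur | 3 ; Izmir | 1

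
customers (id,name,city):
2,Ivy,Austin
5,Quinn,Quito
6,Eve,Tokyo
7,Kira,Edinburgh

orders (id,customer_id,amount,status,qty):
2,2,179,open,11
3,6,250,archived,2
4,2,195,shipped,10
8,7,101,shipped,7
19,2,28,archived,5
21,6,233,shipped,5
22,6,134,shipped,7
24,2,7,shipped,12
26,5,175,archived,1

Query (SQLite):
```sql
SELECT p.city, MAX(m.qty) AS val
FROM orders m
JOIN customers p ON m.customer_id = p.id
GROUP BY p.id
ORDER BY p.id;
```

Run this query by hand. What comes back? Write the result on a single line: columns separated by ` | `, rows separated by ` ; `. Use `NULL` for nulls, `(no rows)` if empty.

Austin | 12 ; Quito | 1 ; Tokyo | 7 ; Edinburgh | 7

Join each orders row to its customers via customer_id.
Group joined rows by customers.id; compute MAX(m.qty) per group.
  2: ids {2, 4, 19, 24} → MAX(m.qty)=12
  5: ids {26} → MAX(m.qty)=1
  6: ids {3, 21, 22} → MAX(m.qty)=7
  7: ids {8} → MAX(m.qty)=7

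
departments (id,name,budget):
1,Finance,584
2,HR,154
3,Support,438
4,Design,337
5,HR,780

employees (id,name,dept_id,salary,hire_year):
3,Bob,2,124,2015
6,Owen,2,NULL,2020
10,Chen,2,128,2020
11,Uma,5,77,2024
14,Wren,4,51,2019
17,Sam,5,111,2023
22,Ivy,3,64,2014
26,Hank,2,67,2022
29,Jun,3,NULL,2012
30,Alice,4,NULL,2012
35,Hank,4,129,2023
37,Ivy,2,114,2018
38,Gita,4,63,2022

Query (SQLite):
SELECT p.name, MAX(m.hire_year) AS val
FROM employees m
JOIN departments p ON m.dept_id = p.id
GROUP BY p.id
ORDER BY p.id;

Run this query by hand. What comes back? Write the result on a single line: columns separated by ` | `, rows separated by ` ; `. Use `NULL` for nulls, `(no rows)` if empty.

HR | 2022 ; Support | 2014 ; Design | 2023 ; HR | 2024

Join each employees row to its departments via dept_id.
Group joined rows by departments.id; compute MAX(m.hire_year) per group.
  2: ids {3, 6, 10, 26, 37} → MAX(m.hire_year)=2022
  3: ids {22, 29} → MAX(m.hire_year)=2014
  4: ids {14, 30, 35, 38} → MAX(m.hire_year)=2023
  5: ids {11, 17} → MAX(m.hire_year)=2024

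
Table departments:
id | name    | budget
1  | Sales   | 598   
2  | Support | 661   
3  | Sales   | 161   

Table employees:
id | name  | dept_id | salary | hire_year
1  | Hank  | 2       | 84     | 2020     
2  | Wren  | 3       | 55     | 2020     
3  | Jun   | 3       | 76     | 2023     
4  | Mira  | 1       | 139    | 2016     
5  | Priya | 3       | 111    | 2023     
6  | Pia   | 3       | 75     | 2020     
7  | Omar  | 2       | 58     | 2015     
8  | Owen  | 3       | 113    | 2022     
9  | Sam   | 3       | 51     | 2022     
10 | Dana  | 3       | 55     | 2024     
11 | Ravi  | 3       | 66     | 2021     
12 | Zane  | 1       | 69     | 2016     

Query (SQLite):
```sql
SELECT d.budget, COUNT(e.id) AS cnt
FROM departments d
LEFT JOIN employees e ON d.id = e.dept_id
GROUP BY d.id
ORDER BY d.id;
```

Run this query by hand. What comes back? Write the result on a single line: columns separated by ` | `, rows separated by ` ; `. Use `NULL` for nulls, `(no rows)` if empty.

598 | 2 ; 661 | 2 ; 161 | 8

LEFT JOIN keeps every departments row; unmatched ones get NULL for employees columns.
Group by departments.id and compute COUNT(e.id). COUNT(col) of an all-NULL group is 0.
  1: ids {4, 12} → COUNT(e.id)=2
  2: ids {1, 7} → COUNT(e.id)=2
  3: ids {2, 3, 5, 6, 8, 9, 10, 11} → COUNT(e.id)=8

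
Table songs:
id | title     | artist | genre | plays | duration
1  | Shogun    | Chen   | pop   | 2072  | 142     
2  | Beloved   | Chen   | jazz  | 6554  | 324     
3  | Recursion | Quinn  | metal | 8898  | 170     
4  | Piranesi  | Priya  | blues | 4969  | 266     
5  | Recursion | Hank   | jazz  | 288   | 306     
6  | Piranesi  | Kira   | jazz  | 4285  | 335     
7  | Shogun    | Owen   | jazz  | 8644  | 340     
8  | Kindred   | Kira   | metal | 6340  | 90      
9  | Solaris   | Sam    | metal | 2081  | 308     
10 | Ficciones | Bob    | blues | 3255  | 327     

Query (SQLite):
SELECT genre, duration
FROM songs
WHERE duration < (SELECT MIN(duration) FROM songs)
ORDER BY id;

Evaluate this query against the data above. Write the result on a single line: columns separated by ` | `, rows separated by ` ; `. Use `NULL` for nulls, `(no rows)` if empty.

(no rows)

Scalar subquery: MIN(duration) over all songs rows = 90.
Keep rows where duration < that value.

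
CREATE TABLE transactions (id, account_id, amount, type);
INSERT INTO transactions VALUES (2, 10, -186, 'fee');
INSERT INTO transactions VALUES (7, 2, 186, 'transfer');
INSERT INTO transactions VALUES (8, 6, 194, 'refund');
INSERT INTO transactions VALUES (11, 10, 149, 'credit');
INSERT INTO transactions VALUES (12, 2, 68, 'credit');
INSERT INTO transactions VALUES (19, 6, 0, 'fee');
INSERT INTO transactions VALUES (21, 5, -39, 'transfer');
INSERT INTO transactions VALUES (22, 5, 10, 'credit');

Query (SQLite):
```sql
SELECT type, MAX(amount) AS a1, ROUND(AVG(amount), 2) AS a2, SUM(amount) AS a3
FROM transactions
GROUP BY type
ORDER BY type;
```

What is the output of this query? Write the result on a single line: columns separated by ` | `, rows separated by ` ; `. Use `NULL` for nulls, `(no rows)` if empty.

Group transactions by type.
Per group compute: MAX(amount), ROUND(AVG(amount), 2), SUM(amount).
  credit: ids {11, 12, 22} → MAX(amount)=149, ROUND(AVG(amount), 2)=75.67, SUM(amount)=227
  fee: ids {2, 19} → MAX(amount)=0, ROUND(AVG(amount), 2)=-93, SUM(amount)=-186
  refund: ids {8} → MAX(amount)=194, ROUND(AVG(amount), 2)=194, SUM(amount)=194
  transfer: ids {7, 21} → MAX(amount)=186, ROUND(AVG(amount), 2)=73.5, SUM(amount)=147

credit | 149 | 75.67 | 227 ; fee | 0 | -93 | -186 ; refund | 194 | 194 | 194 ; transfer | 186 | 73.5 | 147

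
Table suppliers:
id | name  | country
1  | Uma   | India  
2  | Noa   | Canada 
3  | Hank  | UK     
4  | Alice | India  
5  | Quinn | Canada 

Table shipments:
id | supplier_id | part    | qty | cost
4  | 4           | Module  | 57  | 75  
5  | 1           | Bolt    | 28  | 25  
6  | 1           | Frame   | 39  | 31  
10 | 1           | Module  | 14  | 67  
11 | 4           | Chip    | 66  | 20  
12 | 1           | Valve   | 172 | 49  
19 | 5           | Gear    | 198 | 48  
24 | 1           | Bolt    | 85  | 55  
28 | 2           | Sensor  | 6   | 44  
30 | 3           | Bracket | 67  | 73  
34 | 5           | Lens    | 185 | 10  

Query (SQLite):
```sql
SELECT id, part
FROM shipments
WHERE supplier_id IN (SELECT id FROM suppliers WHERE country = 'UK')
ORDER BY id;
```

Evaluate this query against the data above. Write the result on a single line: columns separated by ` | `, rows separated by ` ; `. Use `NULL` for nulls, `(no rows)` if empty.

30 | Bracket

Inner query: suppliers.id where country = 'UK'.
Outer: keep shipments rows whose supplier_id is in that set.
Inner query → {3}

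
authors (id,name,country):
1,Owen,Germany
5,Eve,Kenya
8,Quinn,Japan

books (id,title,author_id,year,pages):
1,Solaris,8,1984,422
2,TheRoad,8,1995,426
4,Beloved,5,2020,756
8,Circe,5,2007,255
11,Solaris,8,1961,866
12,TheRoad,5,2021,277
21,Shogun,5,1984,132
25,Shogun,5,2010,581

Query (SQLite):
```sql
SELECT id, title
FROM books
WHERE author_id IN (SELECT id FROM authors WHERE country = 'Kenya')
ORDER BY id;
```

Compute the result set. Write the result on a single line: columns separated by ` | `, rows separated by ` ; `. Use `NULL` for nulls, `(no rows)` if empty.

4 | Beloved ; 8 | Circe ; 12 | TheRoad ; 21 | Shogun ; 25 | Shogun

Inner query: authors.id where country = 'Kenya'.
Outer: keep books rows whose author_id is in that set.
Inner query → {5}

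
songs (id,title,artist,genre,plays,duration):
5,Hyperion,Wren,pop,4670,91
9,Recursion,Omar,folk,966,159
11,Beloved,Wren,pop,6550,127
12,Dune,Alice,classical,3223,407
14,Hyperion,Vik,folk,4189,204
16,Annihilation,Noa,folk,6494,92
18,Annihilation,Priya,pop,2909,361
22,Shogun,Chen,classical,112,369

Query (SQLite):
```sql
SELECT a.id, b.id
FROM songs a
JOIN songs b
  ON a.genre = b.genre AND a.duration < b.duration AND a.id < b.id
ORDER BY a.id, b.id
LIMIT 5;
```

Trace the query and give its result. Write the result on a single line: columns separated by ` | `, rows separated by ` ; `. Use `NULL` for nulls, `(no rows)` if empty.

Pairs (a,b) with same genre, a.duration < b.duration, a.id < b.id.
genre groups: classical:{12,22} folk:{9,14,16} pop:{5,11,18}
Ordered by (a.id, b.id); first 5.

5 | 11 ; 5 | 18 ; 9 | 14 ; 11 | 18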